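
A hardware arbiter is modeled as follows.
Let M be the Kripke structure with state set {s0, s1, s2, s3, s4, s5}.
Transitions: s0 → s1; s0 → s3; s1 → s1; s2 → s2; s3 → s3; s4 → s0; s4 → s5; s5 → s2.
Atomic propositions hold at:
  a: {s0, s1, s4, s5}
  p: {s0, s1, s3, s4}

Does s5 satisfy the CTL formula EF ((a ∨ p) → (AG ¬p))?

Sat(a ∨ p) = {s0, s1, s3, s4, s5}
Sat(¬p) = {s2, s5}
AG ¬p: greatest fixpoint, start Z0 = {s2, s5}, keep only states in Sat with every successor in Z. Already a fixed point.
Sat(AG ¬p) = {s2, s5}
Sat((a ∨ p) → (AG ¬p)) = {s2, s5}
EF ((a ∨ p) → (AG ¬p)): least fixpoint, start Z0 = {s2, s5}, add states with some successor in Z. Z1 = {s2, s4, s5}; fixed.
Sat(EF ((a ∨ p) → (AG ¬p))) = {s2, s4, s5}
s5 ∈ Sat(EF ((a ∨ p) → (AG ¬p))) = {s2, s4, s5}, so the formula holds at s5.

Yes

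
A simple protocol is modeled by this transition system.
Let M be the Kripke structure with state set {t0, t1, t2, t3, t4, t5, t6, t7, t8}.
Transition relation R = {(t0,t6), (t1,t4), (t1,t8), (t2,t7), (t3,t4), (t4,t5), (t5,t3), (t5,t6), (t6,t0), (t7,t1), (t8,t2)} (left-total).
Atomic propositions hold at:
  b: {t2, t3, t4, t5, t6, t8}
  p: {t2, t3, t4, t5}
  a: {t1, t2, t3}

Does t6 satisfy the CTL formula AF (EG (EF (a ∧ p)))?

Sat(a ∧ p) = {t2, t3}
EF (a ∧ p): least fixpoint, start Z0 = {t2, t3}, add states with some successor in Z. Z1 = {t2, t3, t5, t8}; Z2 = {t1, t2, t3, t4, t5, t8}; Z3 = {t1, t2, t3, t4, t5, t7, t8}; fixed.
Sat(EF (a ∧ p)) = {t1, t2, t3, t4, t5, t7, t8}
EG (EF (a ∧ p)): greatest fixpoint, start Z0 = {t1, t2, t3, t4, t5, t7, t8}, keep only states in Sat with some successor in Z. Already a fixed point.
Sat(EG (EF (a ∧ p))) = {t1, t2, t3, t4, t5, t7, t8}
AF (EG (EF (a ∧ p))): least fixpoint, start Z0 = {t1, t2, t3, t4, t5, t7, t8}, add states with every successor in Z. Already a fixed point.
Sat(AF (EG (EF (a ∧ p)))) = {t1, t2, t3, t4, t5, t7, t8}
t6 ∉ Sat(AF (EG (EF (a ∧ p)))) = {t1, t2, t3, t4, t5, t7, t8}, so the formula does not hold at t6.

No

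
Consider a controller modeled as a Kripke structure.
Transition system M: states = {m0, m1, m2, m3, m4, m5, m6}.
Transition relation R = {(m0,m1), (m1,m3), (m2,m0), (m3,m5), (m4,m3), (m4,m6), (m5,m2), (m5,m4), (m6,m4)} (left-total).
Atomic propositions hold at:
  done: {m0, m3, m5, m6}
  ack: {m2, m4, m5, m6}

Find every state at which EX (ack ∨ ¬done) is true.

Sat(¬done) = {m1, m2, m4}
Sat(ack ∨ ¬done) = {m1, m2, m4, m5, m6}
Sat(EX (ack ∨ ¬done)) = {s : some successor in {m1, m2, m4, m5, m6}} = {m0, m3, m4, m5, m6}

{m0, m3, m4, m5, m6}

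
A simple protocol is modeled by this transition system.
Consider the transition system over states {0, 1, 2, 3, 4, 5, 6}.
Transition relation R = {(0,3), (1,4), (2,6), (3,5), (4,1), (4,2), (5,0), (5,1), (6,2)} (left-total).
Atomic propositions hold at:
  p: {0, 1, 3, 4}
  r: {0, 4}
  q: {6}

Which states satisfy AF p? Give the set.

{0, 1, 3, 4, 5}

AF p: least fixpoint, start Z0 = {0, 1, 3, 4}, add states with every successor in Z. Z1 = {0, 1, 3, 4, 5}; fixed.
Sat(AF p) = {0, 1, 3, 4, 5}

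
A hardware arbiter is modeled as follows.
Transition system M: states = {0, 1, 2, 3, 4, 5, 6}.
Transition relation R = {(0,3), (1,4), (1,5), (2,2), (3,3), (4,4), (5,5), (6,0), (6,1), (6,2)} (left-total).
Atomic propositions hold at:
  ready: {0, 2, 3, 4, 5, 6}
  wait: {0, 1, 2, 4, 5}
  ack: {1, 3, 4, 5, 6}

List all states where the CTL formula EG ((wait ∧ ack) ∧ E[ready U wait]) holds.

{1, 4, 5}

Sat(wait ∧ ack) = {1, 4, 5}
E[ready U wait]: least fixpoint, start Z0 = Sat(wait) = {0, 1, 2, 4, 5}, add states in Sat(ready) with some successor in Z. Z1 = {0, 1, 2, 4, 5, 6}; fixed.
Sat(E[ready U wait]) = {0, 1, 2, 4, 5, 6}
Sat((wait ∧ ack) ∧ E[ready U wait]) = {1, 4, 5}
EG ((wait ∧ ack) ∧ E[ready U wait]): greatest fixpoint, start Z0 = {1, 4, 5}, keep only states in Sat with some successor in Z. Already a fixed point.
Sat(EG ((wait ∧ ack) ∧ E[ready U wait])) = {1, 4, 5}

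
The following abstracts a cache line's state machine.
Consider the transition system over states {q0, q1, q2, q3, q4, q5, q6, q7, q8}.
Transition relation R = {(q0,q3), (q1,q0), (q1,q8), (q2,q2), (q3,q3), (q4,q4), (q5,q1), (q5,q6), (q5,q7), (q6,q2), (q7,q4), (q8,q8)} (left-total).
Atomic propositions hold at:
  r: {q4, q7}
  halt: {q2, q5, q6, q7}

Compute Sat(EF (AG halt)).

{q2, q5, q6}

AG halt: greatest fixpoint, start Z0 = {q2, q5, q6, q7}, keep only states in Sat with every successor in Z. Z1 = {q2, q6}; fixed.
Sat(AG halt) = {q2, q6}
EF (AG halt): least fixpoint, start Z0 = {q2, q6}, add states with some successor in Z. Z1 = {q2, q5, q6}; fixed.
Sat(EF (AG halt)) = {q2, q5, q6}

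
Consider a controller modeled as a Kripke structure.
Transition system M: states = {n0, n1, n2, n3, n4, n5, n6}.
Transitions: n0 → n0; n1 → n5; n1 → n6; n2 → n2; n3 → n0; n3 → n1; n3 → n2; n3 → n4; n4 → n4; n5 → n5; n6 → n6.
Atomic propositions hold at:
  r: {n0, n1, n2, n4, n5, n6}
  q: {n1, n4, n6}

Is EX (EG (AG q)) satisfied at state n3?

Yes

AG q: greatest fixpoint, start Z0 = {n1, n4, n6}, keep only states in Sat with every successor in Z. Z1 = {n4, n6}; fixed.
Sat(AG q) = {n4, n6}
EG (AG q): greatest fixpoint, start Z0 = {n4, n6}, keep only states in Sat with some successor in Z. Already a fixed point.
Sat(EG (AG q)) = {n4, n6}
Sat(EX (EG (AG q))) = {s : some successor in {n4, n6}} = {n1, n3, n4, n6}
n3 ∈ Sat(EX (EG (AG q))) = {n1, n3, n4, n6}, so the formula holds at n3.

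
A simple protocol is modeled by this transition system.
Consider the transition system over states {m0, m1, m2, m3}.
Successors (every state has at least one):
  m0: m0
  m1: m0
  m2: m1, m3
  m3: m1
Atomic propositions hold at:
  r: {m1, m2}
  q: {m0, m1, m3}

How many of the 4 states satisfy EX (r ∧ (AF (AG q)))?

2

AG q: greatest fixpoint, start Z0 = {m0, m1, m3}, keep only states in Sat with every successor in Z. Already a fixed point.
Sat(AG q) = {m0, m1, m3}
AF (AG q): least fixpoint, start Z0 = {m0, m1, m3}, add states with every successor in Z. Z1 = {m0, m1, m2, m3}; fixed.
Sat(AF (AG q)) = {m0, m1, m2, m3}
Sat(r ∧ (AF (AG q))) = {m1, m2}
Sat(EX (r ∧ (AF (AG q)))) = {s : some successor in {m1, m2}} = {m2, m3}
|Sat(EX (r ∧ (AF (AG q))))| = |{m2, m3}| = 2.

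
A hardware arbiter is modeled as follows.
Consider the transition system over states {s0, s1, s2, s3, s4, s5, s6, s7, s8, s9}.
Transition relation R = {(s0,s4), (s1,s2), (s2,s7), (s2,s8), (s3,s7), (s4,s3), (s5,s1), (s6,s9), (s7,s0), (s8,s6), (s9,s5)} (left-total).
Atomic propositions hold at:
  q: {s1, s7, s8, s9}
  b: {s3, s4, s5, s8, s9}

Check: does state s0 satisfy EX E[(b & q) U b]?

Yes

Sat(b & q) = {s8, s9}
E[(b & q) U b]: least fixpoint, start Z0 = Sat(b) = {s3, s4, s5, s8, s9}, add states in Sat(b & q) with some successor in Z. Already a fixed point.
Sat(E[(b & q) U b]) = {s3, s4, s5, s8, s9}
Sat(EX E[(b & q) U b]) = {s : some successor in {s3, s4, s5, s8, s9}} = {s0, s2, s4, s6, s9}
s0 ∈ Sat(EX E[(b & q) U b]) = {s0, s2, s4, s6, s9}, so the formula holds at s0.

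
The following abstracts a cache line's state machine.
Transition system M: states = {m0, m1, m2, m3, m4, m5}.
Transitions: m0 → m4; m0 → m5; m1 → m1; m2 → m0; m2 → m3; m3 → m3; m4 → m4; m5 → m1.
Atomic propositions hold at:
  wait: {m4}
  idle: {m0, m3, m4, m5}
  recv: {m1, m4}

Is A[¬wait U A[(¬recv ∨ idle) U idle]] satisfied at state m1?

Sat(¬wait) = {m0, m1, m2, m3, m5}
Sat(¬recv) = {m0, m2, m3, m5}
Sat(¬recv ∨ idle) = {m0, m2, m3, m4, m5}
A[(¬recv ∨ idle) U idle]: least fixpoint, start Z0 = Sat(idle) = {m0, m3, m4, m5}, add states in Sat(¬recv ∨ idle) with every successor in Z. Z1 = {m0, m2, m3, m4, m5}; fixed.
Sat(A[(¬recv ∨ idle) U idle]) = {m0, m2, m3, m4, m5}
A[¬wait U A[(¬recv ∨ idle) U idle]]: least fixpoint, start Z0 = Sat(A[(¬recv ∨ idle) U idle]) = {m0, m2, m3, m4, m5}, add states in Sat(¬wait) with every successor in Z. Already a fixed point.
Sat(A[¬wait U A[(¬recv ∨ idle) U idle]]) = {m0, m2, m3, m4, m5}
m1 ∉ Sat(A[¬wait U A[(¬recv ∨ idle) U idle]]) = {m0, m2, m3, m4, m5}, so the formula does not hold at m1.

No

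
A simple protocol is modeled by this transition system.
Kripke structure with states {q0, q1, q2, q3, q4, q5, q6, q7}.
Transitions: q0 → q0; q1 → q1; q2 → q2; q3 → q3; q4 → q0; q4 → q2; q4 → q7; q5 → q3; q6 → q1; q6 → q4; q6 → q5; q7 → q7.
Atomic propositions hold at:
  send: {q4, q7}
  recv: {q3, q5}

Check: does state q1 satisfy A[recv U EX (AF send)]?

No

AF send: least fixpoint, start Z0 = {q4, q7}, add states with every successor in Z. Already a fixed point.
Sat(AF send) = {q4, q7}
Sat(EX (AF send)) = {s : some successor in {q4, q7}} = {q4, q6, q7}
A[recv U EX (AF send)]: least fixpoint, start Z0 = Sat(EX (AF send)) = {q4, q6, q7}, add states in Sat(recv) with every successor in Z. Already a fixed point.
Sat(A[recv U EX (AF send)]) = {q4, q6, q7}
q1 ∉ Sat(A[recv U EX (AF send)]) = {q4, q6, q7}, so the formula does not hold at q1.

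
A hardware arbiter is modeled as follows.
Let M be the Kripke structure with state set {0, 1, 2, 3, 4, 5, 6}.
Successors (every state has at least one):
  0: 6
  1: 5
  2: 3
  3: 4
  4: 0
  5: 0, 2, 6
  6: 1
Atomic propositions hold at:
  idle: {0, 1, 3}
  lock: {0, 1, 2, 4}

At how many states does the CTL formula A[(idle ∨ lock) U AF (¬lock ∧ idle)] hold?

Sat(idle ∨ lock) = {0, 1, 2, 3, 4}
Sat(¬lock) = {3, 5, 6}
Sat(¬lock ∧ idle) = {3}
AF (¬lock ∧ idle): least fixpoint, start Z0 = {3}, add states with every successor in Z. Z1 = {2, 3}; fixed.
Sat(AF (¬lock ∧ idle)) = {2, 3}
A[(idle ∨ lock) U AF (¬lock ∧ idle)]: least fixpoint, start Z0 = Sat(AF (¬lock ∧ idle)) = {2, 3}, add states in Sat(idle ∨ lock) with every successor in Z. Already a fixed point.
Sat(A[(idle ∨ lock) U AF (¬lock ∧ idle)]) = {2, 3}
|Sat(A[(idle ∨ lock) U AF (¬lock ∧ idle)])| = |{2, 3}| = 2.

2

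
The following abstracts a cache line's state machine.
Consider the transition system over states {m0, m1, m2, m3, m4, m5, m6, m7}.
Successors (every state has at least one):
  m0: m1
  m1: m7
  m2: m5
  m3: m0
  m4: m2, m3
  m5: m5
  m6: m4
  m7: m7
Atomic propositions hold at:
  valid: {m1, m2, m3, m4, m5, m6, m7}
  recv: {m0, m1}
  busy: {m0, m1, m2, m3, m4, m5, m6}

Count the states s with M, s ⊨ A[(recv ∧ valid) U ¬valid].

Sat(recv ∧ valid) = {m1}
Sat(¬valid) = {m0}
A[(recv ∧ valid) U ¬valid]: least fixpoint, start Z0 = Sat(¬valid) = {m0}, add states in Sat(recv ∧ valid) with every successor in Z. Already a fixed point.
Sat(A[(recv ∧ valid) U ¬valid]) = {m0}
|Sat(A[(recv ∧ valid) U ¬valid])| = |{m0}| = 1.

1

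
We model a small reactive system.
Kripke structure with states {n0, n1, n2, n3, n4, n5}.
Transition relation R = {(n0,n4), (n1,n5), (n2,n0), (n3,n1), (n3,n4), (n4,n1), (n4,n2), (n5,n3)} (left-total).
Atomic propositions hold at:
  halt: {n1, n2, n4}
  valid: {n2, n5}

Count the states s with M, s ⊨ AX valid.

Sat(AX valid) = {s : every successor in {n2, n5}} = {n1}
|Sat(AX valid)| = |{n1}| = 1.

1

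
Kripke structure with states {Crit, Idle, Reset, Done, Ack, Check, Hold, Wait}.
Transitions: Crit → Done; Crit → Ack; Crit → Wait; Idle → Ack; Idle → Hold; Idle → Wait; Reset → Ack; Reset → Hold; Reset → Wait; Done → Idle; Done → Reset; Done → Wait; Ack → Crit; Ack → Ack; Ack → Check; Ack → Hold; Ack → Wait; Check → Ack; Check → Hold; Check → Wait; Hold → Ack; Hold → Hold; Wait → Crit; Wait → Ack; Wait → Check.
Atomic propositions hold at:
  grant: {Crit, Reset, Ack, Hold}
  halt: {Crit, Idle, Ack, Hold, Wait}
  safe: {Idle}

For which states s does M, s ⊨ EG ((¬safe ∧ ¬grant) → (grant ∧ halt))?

{Crit, Idle, Reset, Ack, Hold}

Sat(¬safe) = {Crit, Reset, Done, Ack, Check, Hold, Wait}
Sat(¬grant) = {Idle, Done, Check, Wait}
Sat(¬safe ∧ ¬grant) = {Done, Check, Wait}
Sat(grant ∧ halt) = {Crit, Ack, Hold}
Sat((¬safe ∧ ¬grant) → (grant ∧ halt)) = {Crit, Idle, Reset, Ack, Hold}
EG ((¬safe ∧ ¬grant) → (grant ∧ halt)): greatest fixpoint, start Z0 = {Crit, Idle, Reset, Ack, Hold}, keep only states in Sat with some successor in Z. Already a fixed point.
Sat(EG ((¬safe ∧ ¬grant) → (grant ∧ halt))) = {Crit, Idle, Reset, Ack, Hold}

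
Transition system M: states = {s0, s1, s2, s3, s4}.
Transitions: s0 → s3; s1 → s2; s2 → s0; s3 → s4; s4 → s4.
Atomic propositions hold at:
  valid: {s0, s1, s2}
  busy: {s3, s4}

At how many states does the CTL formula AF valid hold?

3

AF valid: least fixpoint, start Z0 = {s0, s1, s2}, add states with every successor in Z. Already a fixed point.
Sat(AF valid) = {s0, s1, s2}
|Sat(AF valid)| = |{s0, s1, s2}| = 3.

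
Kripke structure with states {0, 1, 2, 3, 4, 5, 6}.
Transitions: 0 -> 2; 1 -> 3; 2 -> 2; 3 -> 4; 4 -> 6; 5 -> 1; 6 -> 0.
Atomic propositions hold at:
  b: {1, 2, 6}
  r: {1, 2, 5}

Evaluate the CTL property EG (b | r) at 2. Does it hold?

Yes

Sat(b | r) = {1, 2, 5, 6}
EG (b | r): greatest fixpoint, start Z0 = {1, 2, 5, 6}, keep only states in Sat with some successor in Z. Z1 = {2, 5}; Z2 = {2}; fixed.
Sat(EG (b | r)) = {2}
2 ∈ Sat(EG (b | r)) = {2}, so the formula holds at 2.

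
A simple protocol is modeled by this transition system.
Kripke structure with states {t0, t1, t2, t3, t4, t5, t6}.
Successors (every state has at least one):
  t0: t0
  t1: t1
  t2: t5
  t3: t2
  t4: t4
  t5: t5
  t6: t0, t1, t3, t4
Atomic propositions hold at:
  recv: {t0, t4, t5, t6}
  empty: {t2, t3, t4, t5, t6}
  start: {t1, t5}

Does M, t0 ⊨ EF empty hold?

EF empty: least fixpoint, start Z0 = {t2, t3, t4, t5, t6}, add states with some successor in Z. Already a fixed point.
Sat(EF empty) = {t2, t3, t4, t5, t6}
t0 ∉ Sat(EF empty) = {t2, t3, t4, t5, t6}, so the formula does not hold at t0.

No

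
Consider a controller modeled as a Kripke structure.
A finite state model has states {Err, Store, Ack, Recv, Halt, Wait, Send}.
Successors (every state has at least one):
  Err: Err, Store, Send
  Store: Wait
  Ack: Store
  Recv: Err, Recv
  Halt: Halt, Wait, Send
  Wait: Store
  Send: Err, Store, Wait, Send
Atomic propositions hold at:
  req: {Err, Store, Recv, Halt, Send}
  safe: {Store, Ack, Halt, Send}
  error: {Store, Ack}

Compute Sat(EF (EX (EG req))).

EG req: greatest fixpoint, start Z0 = {Err, Store, Recv, Halt, Send}, keep only states in Sat with some successor in Z. Z1 = {Err, Recv, Halt, Send}; fixed.
Sat(EG req) = {Err, Recv, Halt, Send}
Sat(EX (EG req)) = {s : some successor in {Err, Recv, Halt, Send}} = {Err, Recv, Halt, Send}
EF (EX (EG req)): least fixpoint, start Z0 = {Err, Recv, Halt, Send}, add states with some successor in Z. Already a fixed point.
Sat(EF (EX (EG req))) = {Err, Recv, Halt, Send}

{Err, Recv, Halt, Send}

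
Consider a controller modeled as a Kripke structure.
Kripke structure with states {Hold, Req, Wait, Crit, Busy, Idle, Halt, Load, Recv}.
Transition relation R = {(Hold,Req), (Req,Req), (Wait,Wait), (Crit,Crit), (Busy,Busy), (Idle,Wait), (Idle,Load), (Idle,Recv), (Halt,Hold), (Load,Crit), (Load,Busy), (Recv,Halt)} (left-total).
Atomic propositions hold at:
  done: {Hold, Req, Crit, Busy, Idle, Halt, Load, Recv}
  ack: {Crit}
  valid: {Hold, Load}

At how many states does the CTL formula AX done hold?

7

Sat(AX done) = {s : every successor in {Hold, Req, Crit, Busy, Idle, Halt, Load, Recv}} = {Hold, Req, Crit, Busy, Halt, Load, Recv}
|Sat(AX done)| = |{Hold, Req, Crit, Busy, Halt, Load, Recv}| = 7.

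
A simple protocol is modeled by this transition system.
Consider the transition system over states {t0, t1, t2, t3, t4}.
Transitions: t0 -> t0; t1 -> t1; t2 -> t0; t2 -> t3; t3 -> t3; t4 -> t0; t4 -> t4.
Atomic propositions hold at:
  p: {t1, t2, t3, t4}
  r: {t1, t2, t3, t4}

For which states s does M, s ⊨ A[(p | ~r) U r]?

{t1, t2, t3, t4}

Sat(~r) = {t0}
Sat(p | ~r) = {t0, t1, t2, t3, t4}
A[(p | ~r) U r]: least fixpoint, start Z0 = Sat(r) = {t1, t2, t3, t4}, add states in Sat(p | ~r) with every successor in Z. Already a fixed point.
Sat(A[(p | ~r) U r]) = {t1, t2, t3, t4}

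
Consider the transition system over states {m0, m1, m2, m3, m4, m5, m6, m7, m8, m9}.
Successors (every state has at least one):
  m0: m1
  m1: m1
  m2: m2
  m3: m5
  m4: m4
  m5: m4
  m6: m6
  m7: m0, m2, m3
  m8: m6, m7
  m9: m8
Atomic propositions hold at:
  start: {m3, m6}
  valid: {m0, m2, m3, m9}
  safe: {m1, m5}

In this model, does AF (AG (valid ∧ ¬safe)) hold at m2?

Yes

Sat(¬safe) = {m0, m2, m3, m4, m6, m7, m8, m9}
Sat(valid ∧ ¬safe) = {m0, m2, m3, m9}
AG (valid ∧ ¬safe): greatest fixpoint, start Z0 = {m0, m2, m3, m9}, keep only states in Sat with every successor in Z. Z1 = {m2}; fixed.
Sat(AG (valid ∧ ¬safe)) = {m2}
AF (AG (valid ∧ ¬safe)): least fixpoint, start Z0 = {m2}, add states with every successor in Z. Already a fixed point.
Sat(AF (AG (valid ∧ ¬safe))) = {m2}
m2 ∈ Sat(AF (AG (valid ∧ ¬safe))) = {m2}, so the formula holds at m2.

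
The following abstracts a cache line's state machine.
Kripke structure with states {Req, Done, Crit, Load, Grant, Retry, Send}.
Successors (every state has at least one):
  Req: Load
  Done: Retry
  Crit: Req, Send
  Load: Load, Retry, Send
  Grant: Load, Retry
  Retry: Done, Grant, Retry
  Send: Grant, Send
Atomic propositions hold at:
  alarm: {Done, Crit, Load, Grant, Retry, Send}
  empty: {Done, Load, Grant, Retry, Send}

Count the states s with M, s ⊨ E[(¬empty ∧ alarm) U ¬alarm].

Sat(¬empty) = {Req, Crit}
Sat(¬empty ∧ alarm) = {Crit}
Sat(¬alarm) = {Req}
E[(¬empty ∧ alarm) U ¬alarm]: least fixpoint, start Z0 = Sat(¬alarm) = {Req}, add states in Sat(¬empty ∧ alarm) with some successor in Z. Z1 = {Req, Crit}; fixed.
Sat(E[(¬empty ∧ alarm) U ¬alarm]) = {Req, Crit}
|Sat(E[(¬empty ∧ alarm) U ¬alarm])| = |{Req, Crit}| = 2.

2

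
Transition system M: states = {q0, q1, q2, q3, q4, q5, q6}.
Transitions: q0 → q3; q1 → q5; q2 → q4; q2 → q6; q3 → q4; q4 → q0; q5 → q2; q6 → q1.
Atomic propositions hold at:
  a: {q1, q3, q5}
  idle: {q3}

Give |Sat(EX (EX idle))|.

Sat(EX idle) = {s : some successor in {q3}} = {q0}
Sat(EX (EX idle)) = {s : some successor in {q0}} = {q4}
|Sat(EX (EX idle))| = |{q4}| = 1.

1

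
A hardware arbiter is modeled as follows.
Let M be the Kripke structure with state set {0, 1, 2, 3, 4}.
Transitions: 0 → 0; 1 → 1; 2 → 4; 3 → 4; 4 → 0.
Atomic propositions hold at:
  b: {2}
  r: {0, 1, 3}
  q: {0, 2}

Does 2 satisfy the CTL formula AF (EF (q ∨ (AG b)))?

AG b: greatest fixpoint, start Z0 = {2}, keep only states in Sat with every successor in Z. Z1 = ∅; fixed.
Sat(AG b) = ∅
Sat(q ∨ (AG b)) = {0, 2}
EF (q ∨ (AG b)): least fixpoint, start Z0 = {0, 2}, add states with some successor in Z. Z1 = {0, 2, 4}; Z2 = {0, 2, 3, 4}; fixed.
Sat(EF (q ∨ (AG b))) = {0, 2, 3, 4}
AF (EF (q ∨ (AG b))): least fixpoint, start Z0 = {0, 2, 3, 4}, add states with every successor in Z. Already a fixed point.
Sat(AF (EF (q ∨ (AG b)))) = {0, 2, 3, 4}
2 ∈ Sat(AF (EF (q ∨ (AG b)))) = {0, 2, 3, 4}, so the formula holds at 2.

Yes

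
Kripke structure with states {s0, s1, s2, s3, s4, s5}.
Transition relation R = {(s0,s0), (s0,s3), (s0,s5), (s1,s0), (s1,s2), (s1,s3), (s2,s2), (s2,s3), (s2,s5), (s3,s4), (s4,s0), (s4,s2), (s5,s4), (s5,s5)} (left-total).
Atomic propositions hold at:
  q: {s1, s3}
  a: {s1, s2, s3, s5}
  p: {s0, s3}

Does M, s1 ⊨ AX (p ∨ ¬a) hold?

Sat(¬a) = {s0, s4}
Sat(p ∨ ¬a) = {s0, s3, s4}
Sat(AX (p ∨ ¬a)) = {s : every successor in {s0, s3, s4}} = {s3}
s1 ∉ Sat(AX (p ∨ ¬a)) = {s3}, so the formula does not hold at s1.

No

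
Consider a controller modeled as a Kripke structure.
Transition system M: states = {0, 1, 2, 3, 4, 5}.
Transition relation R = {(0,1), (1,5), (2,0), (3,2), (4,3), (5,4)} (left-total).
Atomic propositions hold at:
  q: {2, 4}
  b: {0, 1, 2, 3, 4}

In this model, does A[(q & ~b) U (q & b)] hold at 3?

No

Sat(~b) = {5}
Sat(q & ~b) = ∅
Sat(q & b) = {2, 4}
A[(q & ~b) U (q & b)]: least fixpoint, start Z0 = Sat((q & b)) = {2, 4}, add states in Sat(q & ~b) with every successor in Z. Already a fixed point.
Sat(A[(q & ~b) U (q & b)]) = {2, 4}
3 ∉ Sat(A[(q & ~b) U (q & b)]) = {2, 4}, so the formula does not hold at 3.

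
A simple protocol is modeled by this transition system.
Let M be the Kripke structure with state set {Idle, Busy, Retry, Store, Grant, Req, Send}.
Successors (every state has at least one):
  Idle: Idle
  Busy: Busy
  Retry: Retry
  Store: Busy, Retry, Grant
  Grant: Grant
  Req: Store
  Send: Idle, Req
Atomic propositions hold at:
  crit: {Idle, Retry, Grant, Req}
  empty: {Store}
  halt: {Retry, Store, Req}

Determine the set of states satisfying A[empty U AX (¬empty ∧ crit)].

{Idle, Retry, Grant, Send}

Sat(¬empty) = {Idle, Busy, Retry, Grant, Req, Send}
Sat(¬empty ∧ crit) = {Idle, Retry, Grant, Req}
Sat(AX (¬empty ∧ crit)) = {s : every successor in {Idle, Retry, Grant, Req}} = {Idle, Retry, Grant, Send}
A[empty U AX (¬empty ∧ crit)]: least fixpoint, start Z0 = Sat(AX (¬empty ∧ crit)) = {Idle, Retry, Grant, Send}, add states in Sat(empty) with every successor in Z. Already a fixed point.
Sat(A[empty U AX (¬empty ∧ crit)]) = {Idle, Retry, Grant, Send}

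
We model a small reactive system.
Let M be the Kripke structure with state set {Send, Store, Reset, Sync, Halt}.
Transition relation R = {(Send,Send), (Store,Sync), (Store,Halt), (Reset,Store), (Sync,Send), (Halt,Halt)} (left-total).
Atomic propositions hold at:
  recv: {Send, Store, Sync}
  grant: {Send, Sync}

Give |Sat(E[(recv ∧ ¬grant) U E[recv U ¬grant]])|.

3

Sat(¬grant) = {Store, Reset, Halt}
Sat(recv ∧ ¬grant) = {Store}
E[recv U ¬grant]: least fixpoint, start Z0 = Sat(¬grant) = {Store, Reset, Halt}, add states in Sat(recv) with some successor in Z. Already a fixed point.
Sat(E[recv U ¬grant]) = {Store, Reset, Halt}
E[(recv ∧ ¬grant) U E[recv U ¬grant]]: least fixpoint, start Z0 = Sat(E[recv U ¬grant]) = {Store, Reset, Halt}, add states in Sat(recv ∧ ¬grant) with some successor in Z. Already a fixed point.
Sat(E[(recv ∧ ¬grant) U E[recv U ¬grant]]) = {Store, Reset, Halt}
|Sat(E[(recv ∧ ¬grant) U E[recv U ¬grant]])| = |{Store, Reset, Halt}| = 3.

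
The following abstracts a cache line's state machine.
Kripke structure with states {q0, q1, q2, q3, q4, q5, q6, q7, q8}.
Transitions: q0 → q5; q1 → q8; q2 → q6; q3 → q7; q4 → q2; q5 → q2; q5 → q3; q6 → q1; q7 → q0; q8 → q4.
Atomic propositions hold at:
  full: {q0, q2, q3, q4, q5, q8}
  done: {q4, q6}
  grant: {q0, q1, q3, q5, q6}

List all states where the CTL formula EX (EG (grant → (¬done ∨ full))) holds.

Sat(¬done) = {q0, q1, q2, q3, q5, q7, q8}
Sat(¬done ∨ full) = {q0, q1, q2, q3, q4, q5, q7, q8}
Sat(grant → (¬done ∨ full)) = {q0, q1, q2, q3, q4, q5, q7, q8}
EG (grant → (¬done ∨ full)): greatest fixpoint, start Z0 = {q0, q1, q2, q3, q4, q5, q7, q8}, keep only states in Sat with some successor in Z. Z1 = {q0, q1, q3, q4, q5, q7, q8}; Z2 = {q0, q1, q3, q5, q7, q8}; Z3 = {q0, q1, q3, q5, q7}; Z4 = {q0, q3, q5, q7}; fixed.
Sat(EG (grant → (¬done ∨ full))) = {q0, q3, q5, q7}
Sat(EX (EG (grant → (¬done ∨ full)))) = {s : some successor in {q0, q3, q5, q7}} = {q0, q3, q5, q7}

{q0, q3, q5, q7}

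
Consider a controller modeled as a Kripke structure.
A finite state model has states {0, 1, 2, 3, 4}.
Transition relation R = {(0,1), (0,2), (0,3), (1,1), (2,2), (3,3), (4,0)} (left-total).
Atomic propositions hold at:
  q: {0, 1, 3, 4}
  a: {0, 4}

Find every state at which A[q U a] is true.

{0, 4}

A[q U a]: least fixpoint, start Z0 = Sat(a) = {0, 4}, add states in Sat(q) with every successor in Z. Already a fixed point.
Sat(A[q U a]) = {0, 4}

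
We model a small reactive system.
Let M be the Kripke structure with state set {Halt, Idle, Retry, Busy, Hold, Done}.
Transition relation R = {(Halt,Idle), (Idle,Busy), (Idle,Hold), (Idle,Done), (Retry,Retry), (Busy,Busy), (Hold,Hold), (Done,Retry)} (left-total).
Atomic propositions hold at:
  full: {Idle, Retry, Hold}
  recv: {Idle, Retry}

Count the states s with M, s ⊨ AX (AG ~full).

Sat(~full) = {Halt, Busy, Done}
AG ~full: greatest fixpoint, start Z0 = {Halt, Busy, Done}, keep only states in Sat with every successor in Z. Z1 = {Busy}; fixed.
Sat(AG ~full) = {Busy}
Sat(AX (AG ~full)) = {s : every successor in {Busy}} = {Busy}
|Sat(AX (AG ~full))| = |{Busy}| = 1.

1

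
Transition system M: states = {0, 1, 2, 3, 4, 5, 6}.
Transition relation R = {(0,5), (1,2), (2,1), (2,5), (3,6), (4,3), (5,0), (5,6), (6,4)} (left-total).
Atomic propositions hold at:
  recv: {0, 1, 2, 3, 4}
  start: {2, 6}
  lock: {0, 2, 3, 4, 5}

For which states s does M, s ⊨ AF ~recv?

Sat(~recv) = {5, 6}
AF ~recv: least fixpoint, start Z0 = {5, 6}, add states with every successor in Z. Z1 = {0, 3, 5, 6}; Z2 = {0, 3, 4, 5, 6}; fixed.
Sat(AF ~recv) = {0, 3, 4, 5, 6}

{0, 3, 4, 5, 6}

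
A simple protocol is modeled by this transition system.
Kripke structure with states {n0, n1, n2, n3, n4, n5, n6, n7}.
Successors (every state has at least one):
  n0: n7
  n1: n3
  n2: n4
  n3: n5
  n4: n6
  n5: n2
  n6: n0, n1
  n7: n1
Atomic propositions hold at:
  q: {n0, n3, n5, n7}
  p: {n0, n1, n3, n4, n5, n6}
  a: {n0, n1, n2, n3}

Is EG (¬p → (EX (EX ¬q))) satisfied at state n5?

Yes

Sat(¬p) = {n2, n7}
Sat(¬q) = {n1, n2, n4, n6}
Sat(EX ¬q) = {s : some successor in {n1, n2, n4, n6}} = {n2, n4, n5, n6, n7}
Sat(EX (EX ¬q)) = {s : some successor in {n2, n4, n5, n6, n7}} = {n0, n2, n3, n4, n5}
Sat(¬p → (EX (EX ¬q))) = {n0, n1, n2, n3, n4, n5, n6}
EG (¬p → (EX (EX ¬q))): greatest fixpoint, start Z0 = {n0, n1, n2, n3, n4, n5, n6}, keep only states in Sat with some successor in Z. Z1 = {n1, n2, n3, n4, n5, n6}; fixed.
Sat(EG (¬p → (EX (EX ¬q)))) = {n1, n2, n3, n4, n5, n6}
n5 ∈ Sat(EG (¬p → (EX (EX ¬q)))) = {n1, n2, n3, n4, n5, n6}, so the formula holds at n5.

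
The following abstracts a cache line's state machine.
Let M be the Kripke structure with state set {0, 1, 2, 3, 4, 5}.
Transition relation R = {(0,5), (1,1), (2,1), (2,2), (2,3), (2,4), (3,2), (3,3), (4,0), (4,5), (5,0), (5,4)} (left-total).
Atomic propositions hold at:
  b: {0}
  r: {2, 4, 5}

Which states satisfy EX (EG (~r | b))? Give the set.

{1, 2, 3}

Sat(~r) = {0, 1, 3}
Sat(~r | b) = {0, 1, 3}
EG (~r | b): greatest fixpoint, start Z0 = {0, 1, 3}, keep only states in Sat with some successor in Z. Z1 = {1, 3}; fixed.
Sat(EG (~r | b)) = {1, 3}
Sat(EX (EG (~r | b))) = {s : some successor in {1, 3}} = {1, 2, 3}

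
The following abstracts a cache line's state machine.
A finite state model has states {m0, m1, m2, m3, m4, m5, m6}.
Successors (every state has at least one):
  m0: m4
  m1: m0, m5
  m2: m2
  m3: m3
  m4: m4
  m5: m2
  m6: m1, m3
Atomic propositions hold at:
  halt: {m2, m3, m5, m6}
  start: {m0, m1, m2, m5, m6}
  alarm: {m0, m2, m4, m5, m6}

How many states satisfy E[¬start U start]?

5

Sat(¬start) = {m3, m4}
E[¬start U start]: least fixpoint, start Z0 = Sat(start) = {m0, m1, m2, m5, m6}, add states in Sat(¬start) with some successor in Z. Already a fixed point.
Sat(E[¬start U start]) = {m0, m1, m2, m5, m6}
|Sat(E[¬start U start])| = |{m0, m1, m2, m5, m6}| = 5.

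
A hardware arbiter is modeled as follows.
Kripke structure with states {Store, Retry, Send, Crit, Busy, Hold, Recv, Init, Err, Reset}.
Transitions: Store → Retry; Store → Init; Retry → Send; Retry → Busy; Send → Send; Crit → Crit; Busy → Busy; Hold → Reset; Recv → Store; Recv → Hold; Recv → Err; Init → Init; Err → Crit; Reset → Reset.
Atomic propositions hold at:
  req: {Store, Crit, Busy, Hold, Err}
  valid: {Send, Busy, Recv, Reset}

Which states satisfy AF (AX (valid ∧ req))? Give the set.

Sat(valid ∧ req) = {Busy}
Sat(AX (valid ∧ req)) = {s : every successor in {Busy}} = {Busy}
AF (AX (valid ∧ req)): least fixpoint, start Z0 = {Busy}, add states with every successor in Z. Already a fixed point.
Sat(AF (AX (valid ∧ req))) = {Busy}

{Busy}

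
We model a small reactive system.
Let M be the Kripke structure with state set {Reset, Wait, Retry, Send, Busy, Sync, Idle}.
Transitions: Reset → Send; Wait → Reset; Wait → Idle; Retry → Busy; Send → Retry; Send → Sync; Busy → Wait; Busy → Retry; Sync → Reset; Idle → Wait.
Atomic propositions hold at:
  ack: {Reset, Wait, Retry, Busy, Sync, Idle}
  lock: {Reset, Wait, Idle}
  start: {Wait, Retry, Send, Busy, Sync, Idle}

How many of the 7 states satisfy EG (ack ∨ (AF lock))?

4

AF lock: least fixpoint, start Z0 = {Reset, Wait, Idle}, add states with every successor in Z. Z1 = {Reset, Wait, Sync, Idle}; fixed.
Sat(AF lock) = {Reset, Wait, Sync, Idle}
Sat(ack ∨ (AF lock)) = {Reset, Wait, Retry, Busy, Sync, Idle}
EG (ack ∨ (AF lock)): greatest fixpoint, start Z0 = {Reset, Wait, Retry, Busy, Sync, Idle}, keep only states in Sat with some successor in Z. Z1 = {Wait, Retry, Busy, Sync, Idle}; Z2 = {Wait, Retry, Busy, Idle}; fixed.
Sat(EG (ack ∨ (AF lock))) = {Wait, Retry, Busy, Idle}
|Sat(EG (ack ∨ (AF lock)))| = |{Wait, Retry, Busy, Idle}| = 4.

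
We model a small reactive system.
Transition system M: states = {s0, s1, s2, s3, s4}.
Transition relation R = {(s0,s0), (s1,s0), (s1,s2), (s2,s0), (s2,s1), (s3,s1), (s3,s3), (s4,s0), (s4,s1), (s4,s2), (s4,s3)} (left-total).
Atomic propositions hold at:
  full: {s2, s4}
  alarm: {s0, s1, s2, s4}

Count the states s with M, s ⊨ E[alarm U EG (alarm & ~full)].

Sat(~full) = {s0, s1, s3}
Sat(alarm & ~full) = {s0, s1}
EG (alarm & ~full): greatest fixpoint, start Z0 = {s0, s1}, keep only states in Sat with some successor in Z. Already a fixed point.
Sat(EG (alarm & ~full)) = {s0, s1}
E[alarm U EG (alarm & ~full)]: least fixpoint, start Z0 = Sat(EG (alarm & ~full)) = {s0, s1}, add states in Sat(alarm) with some successor in Z. Z1 = {s0, s1, s2, s4}; fixed.
Sat(E[alarm U EG (alarm & ~full)]) = {s0, s1, s2, s4}
|Sat(E[alarm U EG (alarm & ~full)])| = |{s0, s1, s2, s4}| = 4.

4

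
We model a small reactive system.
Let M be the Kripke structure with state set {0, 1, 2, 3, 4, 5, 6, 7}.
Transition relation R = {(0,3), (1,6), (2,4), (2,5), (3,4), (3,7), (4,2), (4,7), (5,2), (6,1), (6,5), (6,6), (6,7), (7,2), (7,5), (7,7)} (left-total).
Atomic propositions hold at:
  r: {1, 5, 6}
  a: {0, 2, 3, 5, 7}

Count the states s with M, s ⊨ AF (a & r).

1

Sat(a & r) = {5}
AF (a & r): least fixpoint, start Z0 = {5}, add states with every successor in Z. Already a fixed point.
Sat(AF (a & r)) = {5}
|Sat(AF (a & r))| = |{5}| = 1.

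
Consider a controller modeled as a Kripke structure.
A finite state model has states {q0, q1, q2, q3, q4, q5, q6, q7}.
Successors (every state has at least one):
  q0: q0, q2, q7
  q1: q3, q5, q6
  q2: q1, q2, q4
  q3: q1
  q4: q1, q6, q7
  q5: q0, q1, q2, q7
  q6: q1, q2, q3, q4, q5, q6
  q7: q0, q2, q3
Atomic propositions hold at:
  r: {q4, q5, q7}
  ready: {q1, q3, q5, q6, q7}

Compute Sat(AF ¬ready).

{q0, q2, q4}

Sat(¬ready) = {q0, q2, q4}
AF ¬ready: least fixpoint, start Z0 = {q0, q2, q4}, add states with every successor in Z. Already a fixed point.
Sat(AF ¬ready) = {q0, q2, q4}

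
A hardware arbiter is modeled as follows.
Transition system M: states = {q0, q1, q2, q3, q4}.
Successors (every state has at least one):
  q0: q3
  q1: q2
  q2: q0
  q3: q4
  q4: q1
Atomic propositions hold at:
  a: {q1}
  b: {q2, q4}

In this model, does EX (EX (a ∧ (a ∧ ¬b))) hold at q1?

No

Sat(¬b) = {q0, q1, q3}
Sat(a ∧ ¬b) = {q1}
Sat(a ∧ (a ∧ ¬b)) = {q1}
Sat(EX (a ∧ (a ∧ ¬b))) = {s : some successor in {q1}} = {q4}
Sat(EX (EX (a ∧ (a ∧ ¬b)))) = {s : some successor in {q4}} = {q3}
q1 ∉ Sat(EX (EX (a ∧ (a ∧ ¬b)))) = {q3}, so the formula does not hold at q1.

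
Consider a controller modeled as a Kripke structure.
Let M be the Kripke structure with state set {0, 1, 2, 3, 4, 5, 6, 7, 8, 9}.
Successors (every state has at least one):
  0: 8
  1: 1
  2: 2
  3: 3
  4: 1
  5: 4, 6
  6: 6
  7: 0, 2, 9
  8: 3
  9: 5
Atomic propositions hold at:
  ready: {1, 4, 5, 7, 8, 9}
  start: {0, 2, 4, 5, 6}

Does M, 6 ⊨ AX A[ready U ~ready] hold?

Sat(~ready) = {0, 2, 3, 6}
A[ready U ~ready]: least fixpoint, start Z0 = Sat(~ready) = {0, 2, 3, 6}, add states in Sat(ready) with every successor in Z. Z1 = {0, 2, 3, 6, 8}; fixed.
Sat(A[ready U ~ready]) = {0, 2, 3, 6, 8}
Sat(AX A[ready U ~ready]) = {s : every successor in {0, 2, 3, 6, 8}} = {0, 2, 3, 6, 8}
6 ∈ Sat(AX A[ready U ~ready]) = {0, 2, 3, 6, 8}, so the formula holds at 6.

Yes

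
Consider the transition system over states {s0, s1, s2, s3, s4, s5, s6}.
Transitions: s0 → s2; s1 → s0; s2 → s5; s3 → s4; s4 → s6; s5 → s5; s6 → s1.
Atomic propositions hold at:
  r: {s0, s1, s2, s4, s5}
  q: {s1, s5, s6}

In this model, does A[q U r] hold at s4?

A[q U r]: least fixpoint, start Z0 = Sat(r) = {s0, s1, s2, s4, s5}, add states in Sat(q) with every successor in Z. Z1 = {s0, s1, s2, s4, s5, s6}; fixed.
Sat(A[q U r]) = {s0, s1, s2, s4, s5, s6}
s4 ∈ Sat(A[q U r]) = {s0, s1, s2, s4, s5, s6}, so the formula holds at s4.

Yes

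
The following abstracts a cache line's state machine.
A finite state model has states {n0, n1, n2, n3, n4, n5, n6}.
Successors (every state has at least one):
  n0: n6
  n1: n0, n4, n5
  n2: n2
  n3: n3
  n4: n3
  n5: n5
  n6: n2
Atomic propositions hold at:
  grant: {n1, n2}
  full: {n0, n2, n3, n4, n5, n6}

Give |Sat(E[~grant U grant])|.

4

Sat(~grant) = {n0, n3, n4, n5, n6}
E[~grant U grant]: least fixpoint, start Z0 = Sat(grant) = {n1, n2}, add states in Sat(~grant) with some successor in Z. Z1 = {n1, n2, n6}; Z2 = {n0, n1, n2, n6}; fixed.
Sat(E[~grant U grant]) = {n0, n1, n2, n6}
|Sat(E[~grant U grant])| = |{n0, n1, n2, n6}| = 4.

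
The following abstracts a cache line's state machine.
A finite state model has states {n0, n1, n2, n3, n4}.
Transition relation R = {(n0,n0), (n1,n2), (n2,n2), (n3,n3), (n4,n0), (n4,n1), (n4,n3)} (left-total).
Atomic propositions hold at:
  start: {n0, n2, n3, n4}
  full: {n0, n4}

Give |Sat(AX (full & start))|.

1

Sat(full & start) = {n0, n4}
Sat(AX (full & start)) = {s : every successor in {n0, n4}} = {n0}
|Sat(AX (full & start))| = |{n0}| = 1.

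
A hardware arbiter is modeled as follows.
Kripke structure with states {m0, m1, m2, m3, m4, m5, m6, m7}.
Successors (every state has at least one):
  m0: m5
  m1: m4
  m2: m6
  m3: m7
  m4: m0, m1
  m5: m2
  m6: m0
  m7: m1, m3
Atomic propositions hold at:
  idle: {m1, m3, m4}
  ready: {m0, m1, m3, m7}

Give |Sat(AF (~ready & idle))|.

2

Sat(~ready) = {m2, m4, m5, m6}
Sat(~ready & idle) = {m4}
AF (~ready & idle): least fixpoint, start Z0 = {m4}, add states with every successor in Z. Z1 = {m1, m4}; fixed.
Sat(AF (~ready & idle)) = {m1, m4}
|Sat(AF (~ready & idle))| = |{m1, m4}| = 2.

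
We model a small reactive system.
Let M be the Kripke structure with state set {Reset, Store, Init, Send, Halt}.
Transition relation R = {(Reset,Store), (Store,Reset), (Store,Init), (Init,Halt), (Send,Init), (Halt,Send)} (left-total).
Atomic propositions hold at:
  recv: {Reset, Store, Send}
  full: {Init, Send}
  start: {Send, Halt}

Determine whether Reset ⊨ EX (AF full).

AF full: least fixpoint, start Z0 = {Init, Send}, add states with every successor in Z. Z1 = {Init, Send, Halt}; fixed.
Sat(AF full) = {Init, Send, Halt}
Sat(EX (AF full)) = {s : some successor in {Init, Send, Halt}} = {Store, Init, Send, Halt}
Reset ∉ Sat(EX (AF full)) = {Store, Init, Send, Halt}, so the formula does not hold at Reset.

No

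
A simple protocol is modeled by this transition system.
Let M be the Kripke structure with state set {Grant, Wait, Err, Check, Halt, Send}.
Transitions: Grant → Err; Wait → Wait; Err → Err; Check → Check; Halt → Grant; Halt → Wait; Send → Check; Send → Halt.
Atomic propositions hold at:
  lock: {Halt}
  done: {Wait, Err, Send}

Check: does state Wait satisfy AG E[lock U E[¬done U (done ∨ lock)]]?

Sat(¬done) = {Grant, Check, Halt}
Sat(done ∨ lock) = {Wait, Err, Halt, Send}
E[¬done U (done ∨ lock)]: least fixpoint, start Z0 = Sat((done ∨ lock)) = {Wait, Err, Halt, Send}, add states in Sat(¬done) with some successor in Z. Z1 = {Grant, Wait, Err, Halt, Send}; fixed.
Sat(E[¬done U (done ∨ lock)]) = {Grant, Wait, Err, Halt, Send}
E[lock U E[¬done U (done ∨ lock)]]: least fixpoint, start Z0 = Sat(E[¬done U (done ∨ lock)]) = {Grant, Wait, Err, Halt, Send}, add states in Sat(lock) with some successor in Z. Already a fixed point.
Sat(E[lock U E[¬done U (done ∨ lock)]]) = {Grant, Wait, Err, Halt, Send}
AG E[lock U E[¬done U (done ∨ lock)]]: greatest fixpoint, start Z0 = {Grant, Wait, Err, Halt, Send}, keep only states in Sat with every successor in Z. Z1 = {Grant, Wait, Err, Halt}; fixed.
Sat(AG E[lock U E[¬done U (done ∨ lock)]]) = {Grant, Wait, Err, Halt}
Wait ∈ Sat(AG E[lock U E[¬done U (done ∨ lock)]]) = {Grant, Wait, Err, Halt}, so the formula holds at Wait.

Yes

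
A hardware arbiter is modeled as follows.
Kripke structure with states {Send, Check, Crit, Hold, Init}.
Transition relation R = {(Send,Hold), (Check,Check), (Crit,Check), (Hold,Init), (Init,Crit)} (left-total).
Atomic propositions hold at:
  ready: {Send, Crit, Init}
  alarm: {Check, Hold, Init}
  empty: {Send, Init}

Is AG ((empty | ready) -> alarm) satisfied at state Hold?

Sat(empty | ready) = {Send, Crit, Init}
Sat((empty | ready) -> alarm) = {Check, Hold, Init}
AG ((empty | ready) -> alarm): greatest fixpoint, start Z0 = {Check, Hold, Init}, keep only states in Sat with every successor in Z. Z1 = {Check, Hold}; Z2 = {Check}; fixed.
Sat(AG ((empty | ready) -> alarm)) = {Check}
Hold ∉ Sat(AG ((empty | ready) -> alarm)) = {Check}, so the formula does not hold at Hold.

No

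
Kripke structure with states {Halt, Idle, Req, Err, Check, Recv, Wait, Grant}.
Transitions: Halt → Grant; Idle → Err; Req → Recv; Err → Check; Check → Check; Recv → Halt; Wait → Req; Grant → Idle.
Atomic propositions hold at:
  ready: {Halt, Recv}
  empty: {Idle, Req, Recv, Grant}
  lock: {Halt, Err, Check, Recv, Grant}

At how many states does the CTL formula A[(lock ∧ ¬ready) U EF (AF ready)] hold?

4

Sat(¬ready) = {Idle, Req, Err, Check, Wait, Grant}
Sat(lock ∧ ¬ready) = {Err, Check, Grant}
AF ready: least fixpoint, start Z0 = {Halt, Recv}, add states with every successor in Z. Z1 = {Halt, Req, Recv}; Z2 = {Halt, Req, Recv, Wait}; fixed.
Sat(AF ready) = {Halt, Req, Recv, Wait}
EF (AF ready): least fixpoint, start Z0 = {Halt, Req, Recv, Wait}, add states with some successor in Z. Already a fixed point.
Sat(EF (AF ready)) = {Halt, Req, Recv, Wait}
A[(lock ∧ ¬ready) U EF (AF ready)]: least fixpoint, start Z0 = Sat(EF (AF ready)) = {Halt, Req, Recv, Wait}, add states in Sat(lock ∧ ¬ready) with every successor in Z. Already a fixed point.
Sat(A[(lock ∧ ¬ready) U EF (AF ready)]) = {Halt, Req, Recv, Wait}
|Sat(A[(lock ∧ ¬ready) U EF (AF ready)])| = |{Halt, Req, Recv, Wait}| = 4.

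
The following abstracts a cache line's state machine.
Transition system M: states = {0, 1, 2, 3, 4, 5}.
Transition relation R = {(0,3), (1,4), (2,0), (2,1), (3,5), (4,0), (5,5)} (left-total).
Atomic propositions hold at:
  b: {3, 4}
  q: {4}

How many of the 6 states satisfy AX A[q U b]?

A[q U b]: least fixpoint, start Z0 = Sat(b) = {3, 4}, add states in Sat(q) with every successor in Z. Already a fixed point.
Sat(A[q U b]) = {3, 4}
Sat(AX A[q U b]) = {s : every successor in {3, 4}} = {0, 1}
|Sat(AX A[q U b])| = |{0, 1}| = 2.

2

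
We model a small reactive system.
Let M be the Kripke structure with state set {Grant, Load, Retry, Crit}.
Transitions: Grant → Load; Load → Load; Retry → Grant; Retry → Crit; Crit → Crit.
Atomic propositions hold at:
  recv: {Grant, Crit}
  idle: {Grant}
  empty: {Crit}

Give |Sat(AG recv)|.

1

AG recv: greatest fixpoint, start Z0 = {Grant, Crit}, keep only states in Sat with every successor in Z. Z1 = {Crit}; fixed.
Sat(AG recv) = {Crit}
|Sat(AG recv)| = |{Crit}| = 1.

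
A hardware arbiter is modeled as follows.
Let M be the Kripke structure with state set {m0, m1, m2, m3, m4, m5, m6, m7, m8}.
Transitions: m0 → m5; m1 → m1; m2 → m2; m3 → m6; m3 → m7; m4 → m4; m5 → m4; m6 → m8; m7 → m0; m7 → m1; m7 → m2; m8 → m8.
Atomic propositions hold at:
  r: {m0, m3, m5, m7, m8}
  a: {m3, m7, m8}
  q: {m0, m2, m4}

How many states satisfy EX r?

5

Sat(EX r) = {s : some successor in {m0, m3, m5, m7, m8}} = {m0, m3, m6, m7, m8}
|Sat(EX r)| = |{m0, m3, m6, m7, m8}| = 5.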